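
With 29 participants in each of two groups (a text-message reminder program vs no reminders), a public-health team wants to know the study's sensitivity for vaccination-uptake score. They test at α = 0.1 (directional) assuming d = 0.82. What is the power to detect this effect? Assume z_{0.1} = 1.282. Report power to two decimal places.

For two equal groups, power = Φ(d·√(n/2) − z_{α}).
d·√(n/2) = 0.82 × √(29/2) = 0.82 × 3.808 = 3.122.
z_β = 3.122 − 1.282 = 1.840.
Power = Φ(1.840) = 0.967.

power ≈ 0.97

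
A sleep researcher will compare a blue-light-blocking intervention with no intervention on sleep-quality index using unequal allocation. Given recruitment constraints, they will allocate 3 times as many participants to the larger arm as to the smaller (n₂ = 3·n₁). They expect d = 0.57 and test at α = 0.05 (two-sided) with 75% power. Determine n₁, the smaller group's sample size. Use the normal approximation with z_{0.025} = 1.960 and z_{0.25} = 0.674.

n₁ = 29

With allocation ratio k = n₂/n₁ = 3, Var(x̄₁−x̄₂) = σ²(1/n₁ + 1/(k·n₁)) = σ²·(k+1)/(k·n₁).
So n₁ = (1 + 1/k)·((z_{α/2} + z_β)/d)² = 1.333 × (2.634/0.57)².
n₁ = 1.333 × 21.35 = 28.5.
Round up: n₁ = 29, giving n₂ = 3 × 29 = 87.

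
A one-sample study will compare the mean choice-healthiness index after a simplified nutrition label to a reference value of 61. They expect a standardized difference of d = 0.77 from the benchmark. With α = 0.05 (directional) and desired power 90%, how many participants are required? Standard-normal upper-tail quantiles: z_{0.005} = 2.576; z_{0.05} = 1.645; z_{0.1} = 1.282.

For a one-sample test: n = ((z_{α} + z_β) / d)².
z_{α} + z_β = 1.645 + 1.282 = 2.927.
n = (2.927 / 0.77)² = 3.801² = 14.45.
Round up.

n = 15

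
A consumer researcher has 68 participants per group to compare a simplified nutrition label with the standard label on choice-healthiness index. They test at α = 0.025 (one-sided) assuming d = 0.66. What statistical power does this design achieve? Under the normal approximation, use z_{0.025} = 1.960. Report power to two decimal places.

power ≈ 0.97

For two equal groups, power = Φ(d·√(n/2) − z_{α}).
d·√(n/2) = 0.66 × √(68/2) = 0.66 × 5.831 = 3.848.
z_β = 3.848 − 1.960 = 1.888.
Power = Φ(1.888) = 0.971.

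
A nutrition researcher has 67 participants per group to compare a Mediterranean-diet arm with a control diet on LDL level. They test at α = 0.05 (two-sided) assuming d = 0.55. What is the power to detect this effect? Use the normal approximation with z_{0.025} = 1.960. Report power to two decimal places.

power ≈ 0.89

For two equal groups, power = Φ(d·√(n/2) − z_{α/2}).
d·√(n/2) = 0.55 × √(67/2) = 0.55 × 5.788 = 3.183.
z_β = 3.183 − 1.960 = 1.223.
Power = Φ(1.223) = 0.889.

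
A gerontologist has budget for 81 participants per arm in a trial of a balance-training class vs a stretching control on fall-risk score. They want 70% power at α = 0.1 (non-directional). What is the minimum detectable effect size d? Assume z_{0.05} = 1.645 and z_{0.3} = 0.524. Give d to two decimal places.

d_min ≈ 0.34

For two independent groups of n = 81 each: d_min = (z_{α/2} + z_β)·√(2/n).
z-sum = 1.645 + 0.524 = 2.169.
d_min = 2.169 × √(2/81) = 2.169 × 0.1571 = 0.341.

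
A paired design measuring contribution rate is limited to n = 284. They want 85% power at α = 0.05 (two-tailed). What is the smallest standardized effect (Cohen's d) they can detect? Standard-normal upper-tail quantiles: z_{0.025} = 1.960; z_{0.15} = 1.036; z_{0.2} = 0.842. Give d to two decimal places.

d_min ≈ 0.18

For a single sample (or paired design) of n = 284: d_min = (z_{α/2} + z_β)/√n.
z-sum = 1.960 + 1.036 = 2.996.
d_min = 2.996 / √284 = 2.996 / 16.852 = 0.178.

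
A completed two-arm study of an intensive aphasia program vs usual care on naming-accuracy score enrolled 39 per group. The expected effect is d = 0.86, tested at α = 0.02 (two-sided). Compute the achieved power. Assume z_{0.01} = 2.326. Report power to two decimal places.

power ≈ 0.93

For two equal groups, power = Φ(d·√(n/2) − z_{α/2}).
d·√(n/2) = 0.86 × √(39/2) = 0.86 × 4.416 = 3.798.
z_β = 3.798 − 2.326 = 1.472.
Power = Φ(1.472) = 0.929.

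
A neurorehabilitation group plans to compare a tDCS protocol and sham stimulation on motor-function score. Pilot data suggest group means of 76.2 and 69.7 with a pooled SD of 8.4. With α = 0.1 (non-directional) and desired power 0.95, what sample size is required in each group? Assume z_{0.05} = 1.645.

n = 37 per group

Cohen's d = |M₁ − M₂| / SD_pooled = |76.2 − 69.7| / 8.4 = 6.5 / 8.4 = 0.774.
For two independent groups with equal n: n = 2·((z_{α/2} + z_β) / d)².
z_{α/2} + z_β = 1.645 + 1.645 = 3.290.
n = 2 × (3.290 / 0.774)² = 2 × 4.251² = 2 × 18.07 = 36.1.
Round up to the next whole participant.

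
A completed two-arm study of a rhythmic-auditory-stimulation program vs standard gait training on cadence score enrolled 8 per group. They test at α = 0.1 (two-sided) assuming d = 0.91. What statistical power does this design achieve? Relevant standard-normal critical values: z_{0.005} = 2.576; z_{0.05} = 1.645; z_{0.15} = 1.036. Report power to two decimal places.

power ≈ 0.57

For two equal groups, power = Φ(d·√(n/2) − z_{α/2}).
d·√(n/2) = 0.91 × √(8/2) = 0.91 × 2.000 = 1.820.
z_β = 1.820 − 1.645 = 0.175.
Power = Φ(0.175) = 0.569.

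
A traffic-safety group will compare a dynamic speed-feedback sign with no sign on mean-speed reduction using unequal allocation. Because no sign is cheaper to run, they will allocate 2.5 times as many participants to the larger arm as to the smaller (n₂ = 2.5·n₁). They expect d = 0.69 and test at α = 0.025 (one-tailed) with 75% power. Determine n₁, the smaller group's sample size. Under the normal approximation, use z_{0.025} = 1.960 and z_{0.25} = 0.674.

n₁ = 21

With allocation ratio k = n₂/n₁ = 2.5, Var(x̄₁−x̄₂) = σ²(1/n₁ + 1/(k·n₁)) = σ²·(k+1)/(k·n₁).
So n₁ = (1 + 1/k)·((z_{α} + z_β)/d)² = 1.400 × (2.634/0.69)².
n₁ = 1.400 × 14.57 = 20.4.
Round up: n₁ = 21, giving n₂ = ⌈2.5 × 21⌉ = ⌈52.5⌉ = 53.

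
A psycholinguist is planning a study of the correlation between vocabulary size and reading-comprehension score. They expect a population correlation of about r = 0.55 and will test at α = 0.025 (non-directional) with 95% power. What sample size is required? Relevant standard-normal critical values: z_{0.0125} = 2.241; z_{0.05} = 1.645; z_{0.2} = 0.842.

n = 43

Fisher's z: C = ½·ln((1+r)/(1−r)) = ½·ln(3.4444) = 0.6184.
n = ((z_{α/2} + z_β)/C)² + 3.
(2.241 + 1.645) / 0.6184 = 3.886 / 0.6184 = 6.284.
n = 6.284² + 3 = 39.49 + 3 = 42.5.
Round up.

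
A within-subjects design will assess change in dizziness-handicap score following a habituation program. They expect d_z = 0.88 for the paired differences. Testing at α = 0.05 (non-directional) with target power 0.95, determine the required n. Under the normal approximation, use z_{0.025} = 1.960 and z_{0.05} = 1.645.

For a paired (one-sample on differences) test: n = ((z_{α/2} + z_β) / d)².
z_{α/2} + z_β = 1.960 + 1.645 = 3.605.
n = (3.605 / 0.88)² = 4.097² = 16.78.
Round up.

n = 17 pairs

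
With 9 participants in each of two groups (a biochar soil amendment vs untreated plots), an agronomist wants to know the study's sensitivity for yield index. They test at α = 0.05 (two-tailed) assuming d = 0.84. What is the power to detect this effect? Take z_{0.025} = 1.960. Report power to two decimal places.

For two equal groups, power = Φ(d·√(n/2) − z_{α/2}).
d·√(n/2) = 0.84 × √(9/2) = 0.84 × 2.121 = 1.782.
z_β = 1.782 − 1.960 = -0.178.
Power = Φ(-0.178) = 0.429.

power ≈ 0.43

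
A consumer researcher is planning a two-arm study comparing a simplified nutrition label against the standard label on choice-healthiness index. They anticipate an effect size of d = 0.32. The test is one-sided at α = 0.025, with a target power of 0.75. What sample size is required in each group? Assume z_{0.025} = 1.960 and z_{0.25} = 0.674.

n = 136 per group

For two independent groups with equal n: n = 2·((z_{α} + z_β) / d)².
z_{α} + z_β = 1.960 + 0.674 = 2.634.
n = 2 × (2.634 / 0.32)² = 2 × 8.231² = 2 × 67.75 = 135.5.
Round up to the next whole participant.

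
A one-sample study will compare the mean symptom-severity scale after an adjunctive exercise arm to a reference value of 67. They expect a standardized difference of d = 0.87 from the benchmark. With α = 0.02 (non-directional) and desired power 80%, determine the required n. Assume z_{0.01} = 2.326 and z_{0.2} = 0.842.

n = 14

For a one-sample test: n = ((z_{α/2} + z_β) / d)².
z_{α/2} + z_β = 2.326 + 0.842 = 3.168.
n = (3.168 / 0.87)² = 3.641² = 13.26.
Round up.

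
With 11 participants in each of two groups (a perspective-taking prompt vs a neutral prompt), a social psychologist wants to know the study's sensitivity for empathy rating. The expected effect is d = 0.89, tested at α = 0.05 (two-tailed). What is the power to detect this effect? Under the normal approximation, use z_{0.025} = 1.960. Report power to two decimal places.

For two equal groups, power = Φ(d·√(n/2) − z_{α/2}).
d·√(n/2) = 0.89 × √(11/2) = 0.89 × 2.345 = 2.087.
z_β = 2.087 − 1.960 = 0.127.
Power = Φ(0.127) = 0.551.

power ≈ 0.55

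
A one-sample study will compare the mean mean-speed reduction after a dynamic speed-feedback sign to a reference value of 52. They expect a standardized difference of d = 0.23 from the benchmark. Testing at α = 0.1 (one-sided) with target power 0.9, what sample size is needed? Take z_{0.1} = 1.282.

For a one-sample test: n = ((z_{α} + z_β) / d)².
z_{α} + z_β = 1.282 + 1.282 = 2.564.
n = (2.564 / 0.23)² = 11.148² = 124.27.
Round up.

n = 125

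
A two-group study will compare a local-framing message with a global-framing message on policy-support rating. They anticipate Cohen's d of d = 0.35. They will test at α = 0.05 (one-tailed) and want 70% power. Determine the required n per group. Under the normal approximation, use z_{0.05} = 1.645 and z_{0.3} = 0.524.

n = 77 per group

For two independent groups with equal n: n = 2·((z_{α} + z_β) / d)².
z_{α} + z_β = 1.645 + 0.524 = 2.169.
n = 2 × (2.169 / 0.35)² = 2 × 6.197² = 2 × 38.40 = 76.8.
Round up to the next whole participant.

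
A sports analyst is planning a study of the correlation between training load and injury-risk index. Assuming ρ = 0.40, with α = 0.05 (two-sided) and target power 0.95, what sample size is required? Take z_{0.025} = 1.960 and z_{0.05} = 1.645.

Fisher's z: C = ½·ln((1+r)/(1−r)) = ½·ln(2.3333) = 0.4236.
n = ((z_{α/2} + z_β)/C)² + 3.
(1.960 + 1.645) / 0.4236 = 3.605 / 0.4236 = 8.510.
n = 8.510² + 3 = 72.43 + 3 = 75.4.
Round up.

n = 76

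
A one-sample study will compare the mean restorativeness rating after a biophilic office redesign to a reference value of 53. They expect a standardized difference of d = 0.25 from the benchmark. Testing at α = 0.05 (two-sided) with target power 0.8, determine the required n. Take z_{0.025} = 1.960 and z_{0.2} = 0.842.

For a one-sample test: n = ((z_{α/2} + z_β) / d)².
z_{α/2} + z_β = 1.960 + 0.842 = 2.802.
n = (2.802 / 0.25)² = 11.208² = 125.62.
Round up.

n = 126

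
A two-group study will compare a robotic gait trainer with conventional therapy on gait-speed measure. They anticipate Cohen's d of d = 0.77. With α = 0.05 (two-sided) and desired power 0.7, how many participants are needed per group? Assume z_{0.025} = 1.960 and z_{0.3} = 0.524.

n = 21 per group

For two independent groups with equal n: n = 2·((z_{α/2} + z_β) / d)².
z_{α/2} + z_β = 1.960 + 0.524 = 2.484.
n = 2 × (2.484 / 0.77)² = 2 × 3.226² = 2 × 10.41 = 20.8.
Round up to the next whole participant.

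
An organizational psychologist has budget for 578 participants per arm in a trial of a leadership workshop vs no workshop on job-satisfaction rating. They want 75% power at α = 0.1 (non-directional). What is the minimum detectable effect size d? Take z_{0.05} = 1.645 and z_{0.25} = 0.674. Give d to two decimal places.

d_min ≈ 0.14

For two independent groups of n = 578 each: d_min = (z_{α/2} + z_β)·√(2/n).
z-sum = 1.645 + 0.674 = 2.319.
d_min = 2.319 × √(2/578) = 2.319 × 0.0588 = 0.136.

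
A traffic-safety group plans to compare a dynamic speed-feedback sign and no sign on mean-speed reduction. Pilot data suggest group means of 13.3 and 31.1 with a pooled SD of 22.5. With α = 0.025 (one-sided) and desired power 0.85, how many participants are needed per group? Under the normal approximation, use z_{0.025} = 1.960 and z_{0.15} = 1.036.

Cohen's d = |M₁ − M₂| / SD_pooled = |13.3 − 31.1| / 22.5 = 17.8 / 22.5 = 0.791.
For two independent groups with equal n: n = 2·((z_{α} + z_β) / d)².
z_{α} + z_β = 1.960 + 1.036 = 2.996.
n = 2 × (2.996 / 0.791)² = 2 × 3.788² = 2 × 14.35 = 28.7.
Round up to the next whole participant.

n = 29 per group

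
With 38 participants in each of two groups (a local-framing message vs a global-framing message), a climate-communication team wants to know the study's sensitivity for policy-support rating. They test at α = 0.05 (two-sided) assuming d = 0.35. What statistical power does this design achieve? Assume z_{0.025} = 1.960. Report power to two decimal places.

power ≈ 0.33

For two equal groups, power = Φ(d·√(n/2) − z_{α/2}).
d·√(n/2) = 0.35 × √(38/2) = 0.35 × 4.359 = 1.526.
z_β = 1.526 − 1.960 = -0.434.
Power = Φ(-0.434) = 0.332.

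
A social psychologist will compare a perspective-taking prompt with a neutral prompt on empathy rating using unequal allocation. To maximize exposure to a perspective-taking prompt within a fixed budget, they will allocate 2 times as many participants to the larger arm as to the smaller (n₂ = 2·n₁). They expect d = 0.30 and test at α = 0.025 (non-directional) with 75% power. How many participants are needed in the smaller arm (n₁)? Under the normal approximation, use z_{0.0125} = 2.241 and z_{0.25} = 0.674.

With allocation ratio k = n₂/n₁ = 2, Var(x̄₁−x̄₂) = σ²(1/n₁ + 1/(k·n₁)) = σ²·(k+1)/(k·n₁).
So n₁ = (1 + 1/k)·((z_{α/2} + z_β)/d)² = 1.500 × (2.915/0.30)².
n₁ = 1.500 × 94.41 = 141.6.
Round up: n₁ = 142, giving n₂ = 2 × 142 = 284.

n₁ = 142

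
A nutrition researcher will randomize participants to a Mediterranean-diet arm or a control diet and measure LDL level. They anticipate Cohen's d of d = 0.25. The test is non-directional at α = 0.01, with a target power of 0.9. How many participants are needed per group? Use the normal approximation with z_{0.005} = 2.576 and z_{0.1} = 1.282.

n = 477 per group

For two independent groups with equal n: n = 2·((z_{α/2} + z_β) / d)².
z_{α/2} + z_β = 2.576 + 1.282 = 3.858.
n = 2 × (3.858 / 0.25)² = 2 × 15.432² = 2 × 238.15 = 476.3.
Round up to the next whole participant.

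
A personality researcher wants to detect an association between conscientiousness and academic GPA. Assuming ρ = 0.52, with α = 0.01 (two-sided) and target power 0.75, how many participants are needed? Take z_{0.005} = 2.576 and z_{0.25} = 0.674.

n = 35

Fisher's z: C = ½·ln((1+r)/(1−r)) = ½·ln(3.1667) = 0.5763.
n = ((z_{α/2} + z_β)/C)² + 3.
(2.576 + 0.674) / 0.5763 = 3.250 / 0.5763 = 5.639.
n = 5.639² + 3 = 31.80 + 3 = 34.8.
Round up.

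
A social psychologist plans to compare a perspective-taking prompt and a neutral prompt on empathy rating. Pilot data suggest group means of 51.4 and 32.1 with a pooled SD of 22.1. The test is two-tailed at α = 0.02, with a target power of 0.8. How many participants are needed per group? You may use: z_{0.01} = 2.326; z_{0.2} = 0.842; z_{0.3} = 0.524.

n = 27 per group

Cohen's d = |M₁ − M₂| / SD_pooled = |51.4 − 32.1| / 22.1 = 19.3 / 22.1 = 0.873.
For two independent groups with equal n: n = 2·((z_{α/2} + z_β) / d)².
z_{α/2} + z_β = 2.326 + 0.842 = 3.168.
n = 2 × (3.168 / 0.873)² = 2 × 3.629² = 2 × 13.17 = 26.3.
Round up to the next whole participant.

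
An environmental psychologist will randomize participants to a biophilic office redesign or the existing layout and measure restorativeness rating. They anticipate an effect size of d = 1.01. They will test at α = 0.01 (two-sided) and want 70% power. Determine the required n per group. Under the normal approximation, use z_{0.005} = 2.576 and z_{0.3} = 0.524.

For two independent groups with equal n: n = 2·((z_{α/2} + z_β) / d)².
z_{α/2} + z_β = 2.576 + 0.524 = 3.100.
n = 2 × (3.100 / 1.01)² = 2 × 3.069² = 2 × 9.42 = 18.8.
Round up to the next whole participant.

n = 19 per group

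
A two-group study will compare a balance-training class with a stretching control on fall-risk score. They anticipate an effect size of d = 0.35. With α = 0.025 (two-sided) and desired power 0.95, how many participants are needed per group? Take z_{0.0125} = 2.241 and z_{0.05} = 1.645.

For two independent groups with equal n: n = 2·((z_{α/2} + z_β) / d)².
z_{α/2} + z_β = 2.241 + 1.645 = 3.886.
n = 2 × (3.886 / 0.35)² = 2 × 11.103² = 2 × 123.27 = 246.5.
Round up to the next whole participant.

n = 247 per group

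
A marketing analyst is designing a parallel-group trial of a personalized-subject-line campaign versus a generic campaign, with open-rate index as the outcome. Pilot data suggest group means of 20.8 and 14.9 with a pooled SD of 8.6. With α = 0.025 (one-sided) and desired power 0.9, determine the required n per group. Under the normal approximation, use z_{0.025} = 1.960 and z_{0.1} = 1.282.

n = 45 per group

Cohen's d = |M₁ − M₂| / SD_pooled = |20.8 − 14.9| / 8.6 = 5.9 / 8.6 = 0.686.
For two independent groups with equal n: n = 2·((z_{α} + z_β) / d)².
z_{α} + z_β = 1.960 + 1.282 = 3.242.
n = 2 × (3.242 / 0.686)² = 2 × 4.726² = 2 × 22.33 = 44.7.
Round up to the next whole participant.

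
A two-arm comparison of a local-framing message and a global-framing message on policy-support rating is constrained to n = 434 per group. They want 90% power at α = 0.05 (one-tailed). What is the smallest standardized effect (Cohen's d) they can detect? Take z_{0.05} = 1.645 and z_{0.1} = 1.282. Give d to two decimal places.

d_min ≈ 0.20

For two independent groups of n = 434 each: d_min = (z_{α} + z_β)·√(2/n).
z-sum = 1.645 + 1.282 = 2.927.
d_min = 2.927 × √(2/434) = 2.927 × 0.0679 = 0.199.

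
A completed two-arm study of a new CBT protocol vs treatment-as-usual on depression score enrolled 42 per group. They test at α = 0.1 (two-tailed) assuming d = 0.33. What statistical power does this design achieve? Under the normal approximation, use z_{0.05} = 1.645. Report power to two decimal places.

For two equal groups, power = Φ(d·√(n/2) − z_{α/2}).
d·√(n/2) = 0.33 × √(42/2) = 0.33 × 4.583 = 1.512.
z_β = 1.512 − 1.645 = -0.133.
Power = Φ(-0.133) = 0.447.

power ≈ 0.45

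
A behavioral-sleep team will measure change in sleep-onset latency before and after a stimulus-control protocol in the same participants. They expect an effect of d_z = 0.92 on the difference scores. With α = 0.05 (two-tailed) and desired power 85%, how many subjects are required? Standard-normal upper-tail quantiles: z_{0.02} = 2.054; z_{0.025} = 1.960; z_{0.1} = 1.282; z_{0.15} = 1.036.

For a paired (one-sample on differences) test: n = ((z_{α/2} + z_β) / d)².
z_{α/2} + z_β = 1.960 + 1.036 = 2.996.
n = (2.996 / 0.92)² = 3.257² = 10.60.
Round up.

n = 11 pairs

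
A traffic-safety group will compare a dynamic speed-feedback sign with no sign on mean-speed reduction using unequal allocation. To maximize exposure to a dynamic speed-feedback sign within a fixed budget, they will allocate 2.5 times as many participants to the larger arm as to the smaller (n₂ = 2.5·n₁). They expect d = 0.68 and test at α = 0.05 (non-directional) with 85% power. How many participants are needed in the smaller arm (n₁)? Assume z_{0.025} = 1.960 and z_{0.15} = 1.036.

n₁ = 28

With allocation ratio k = n₂/n₁ = 2.5, Var(x̄₁−x̄₂) = σ²(1/n₁ + 1/(k·n₁)) = σ²·(k+1)/(k·n₁).
So n₁ = (1 + 1/k)·((z_{α/2} + z_β)/d)² = 1.400 × (2.996/0.68)².
n₁ = 1.400 × 19.41 = 27.2.
Round up: n₁ = 28, giving n₂ = 2.5 × 28 = 70.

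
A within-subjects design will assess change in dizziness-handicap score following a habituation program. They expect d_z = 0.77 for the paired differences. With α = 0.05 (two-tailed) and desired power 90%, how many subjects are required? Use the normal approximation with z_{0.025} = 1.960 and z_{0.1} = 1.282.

For a paired (one-sample on differences) test: n = ((z_{α/2} + z_β) / d)².
z_{α/2} + z_β = 1.960 + 1.282 = 3.242.
n = (3.242 / 0.77)² = 4.210² = 17.73.
Round up.

n = 18 pairs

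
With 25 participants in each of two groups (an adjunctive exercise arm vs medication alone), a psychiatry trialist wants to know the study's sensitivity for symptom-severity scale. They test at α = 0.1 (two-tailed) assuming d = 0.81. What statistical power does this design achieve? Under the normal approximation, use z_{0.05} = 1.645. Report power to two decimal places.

power ≈ 0.89

For two equal groups, power = Φ(d·√(n/2) − z_{α/2}).
d·√(n/2) = 0.81 × √(25/2) = 0.81 × 3.536 = 2.864.
z_β = 2.864 − 1.645 = 1.219.
Power = Φ(1.219) = 0.889.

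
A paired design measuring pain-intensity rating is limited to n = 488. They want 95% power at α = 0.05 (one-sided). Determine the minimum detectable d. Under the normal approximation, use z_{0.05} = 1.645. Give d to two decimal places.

For a single sample (or paired design) of n = 488: d_min = (z_{α} + z_β)/√n.
z-sum = 1.645 + 1.645 = 3.290.
d_min = 3.290 / √488 = 3.290 / 22.091 = 0.149.

d_min ≈ 0.15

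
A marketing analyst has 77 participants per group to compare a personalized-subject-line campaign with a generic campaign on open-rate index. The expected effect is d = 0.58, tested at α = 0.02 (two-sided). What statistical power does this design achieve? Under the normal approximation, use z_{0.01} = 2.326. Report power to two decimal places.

For two equal groups, power = Φ(d·√(n/2) − z_{α/2}).
d·√(n/2) = 0.58 × √(77/2) = 0.58 × 6.205 = 3.599.
z_β = 3.599 − 2.326 = 1.273.
Power = Φ(1.273) = 0.898.

power ≈ 0.90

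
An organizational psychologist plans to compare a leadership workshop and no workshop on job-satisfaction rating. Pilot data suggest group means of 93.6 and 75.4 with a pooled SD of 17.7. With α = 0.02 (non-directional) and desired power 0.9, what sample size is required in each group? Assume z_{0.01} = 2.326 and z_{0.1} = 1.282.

Cohen's d = |M₁ − M₂| / SD_pooled = |93.6 − 75.4| / 17.7 = 18.2 / 17.7 = 1.028.
For two independent groups with equal n: n = 2·((z_{α/2} + z_β) / d)².
z_{α/2} + z_β = 2.326 + 1.282 = 3.608.
n = 2 × (3.608 / 1.028)² = 2 × 3.510² = 2 × 12.32 = 24.6.
Round up to the next whole participant.

n = 25 per group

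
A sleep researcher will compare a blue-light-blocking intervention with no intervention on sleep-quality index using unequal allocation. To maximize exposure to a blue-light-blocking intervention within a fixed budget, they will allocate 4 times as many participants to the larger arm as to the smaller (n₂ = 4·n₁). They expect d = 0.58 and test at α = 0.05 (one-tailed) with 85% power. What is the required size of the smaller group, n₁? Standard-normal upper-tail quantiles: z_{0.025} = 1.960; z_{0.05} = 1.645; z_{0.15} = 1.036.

n₁ = 27

With allocation ratio k = n₂/n₁ = 4, Var(x̄₁−x̄₂) = σ²(1/n₁ + 1/(k·n₁)) = σ²·(k+1)/(k·n₁).
So n₁ = (1 + 1/k)·((z_{α} + z_β)/d)² = 1.250 × (2.681/0.58)².
n₁ = 1.250 × 21.37 = 26.7.
Round up: n₁ = 27, giving n₂ = 4 × 27 = 108.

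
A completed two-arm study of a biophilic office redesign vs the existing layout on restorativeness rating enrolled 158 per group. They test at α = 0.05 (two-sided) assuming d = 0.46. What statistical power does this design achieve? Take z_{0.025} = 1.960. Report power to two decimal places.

For two equal groups, power = Φ(d·√(n/2) − z_{α/2}).
d·√(n/2) = 0.46 × √(158/2) = 0.46 × 8.888 = 4.089.
z_β = 4.089 − 1.960 = 2.129.
Power = Φ(2.129) = 0.983.

power ≈ 0.98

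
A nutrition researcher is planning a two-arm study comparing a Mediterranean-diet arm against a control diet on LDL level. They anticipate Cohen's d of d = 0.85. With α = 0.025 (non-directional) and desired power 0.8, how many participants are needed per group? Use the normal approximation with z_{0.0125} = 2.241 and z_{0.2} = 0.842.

For two independent groups with equal n: n = 2·((z_{α/2} + z_β) / d)².
z_{α/2} + z_β = 2.241 + 0.842 = 3.083.
n = 2 × (3.083 / 0.85)² = 2 × 3.627² = 2 × 13.16 = 26.3.
Round up to the next whole participant.

n = 27 per group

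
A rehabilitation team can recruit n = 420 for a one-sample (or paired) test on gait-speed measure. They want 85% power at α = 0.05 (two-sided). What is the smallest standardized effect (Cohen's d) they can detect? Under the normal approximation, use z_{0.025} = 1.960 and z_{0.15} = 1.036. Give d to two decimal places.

d_min ≈ 0.15

For a single sample (or paired design) of n = 420: d_min = (z_{α/2} + z_β)/√n.
z-sum = 1.960 + 1.036 = 2.996.
d_min = 2.996 / √420 = 2.996 / 20.494 = 0.146.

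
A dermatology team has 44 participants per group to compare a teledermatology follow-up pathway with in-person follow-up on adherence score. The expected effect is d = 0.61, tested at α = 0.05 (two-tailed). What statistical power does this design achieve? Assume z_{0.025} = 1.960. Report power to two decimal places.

For two equal groups, power = Φ(d·√(n/2) − z_{α/2}).
d·√(n/2) = 0.61 × √(44/2) = 0.61 × 4.690 = 2.861.
z_β = 2.861 − 1.960 = 0.901.
Power = Φ(0.901) = 0.816.

power ≈ 0.82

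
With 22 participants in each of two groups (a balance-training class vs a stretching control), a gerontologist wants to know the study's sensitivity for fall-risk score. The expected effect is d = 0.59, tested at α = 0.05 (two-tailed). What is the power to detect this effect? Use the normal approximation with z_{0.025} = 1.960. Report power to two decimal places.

For two equal groups, power = Φ(d·√(n/2) − z_{α/2}).
d·√(n/2) = 0.59 × √(22/2) = 0.59 × 3.317 = 1.957.
z_β = 1.957 − 1.960 = -0.003.
Power = Φ(-0.003) = 0.499.

power ≈ 0.50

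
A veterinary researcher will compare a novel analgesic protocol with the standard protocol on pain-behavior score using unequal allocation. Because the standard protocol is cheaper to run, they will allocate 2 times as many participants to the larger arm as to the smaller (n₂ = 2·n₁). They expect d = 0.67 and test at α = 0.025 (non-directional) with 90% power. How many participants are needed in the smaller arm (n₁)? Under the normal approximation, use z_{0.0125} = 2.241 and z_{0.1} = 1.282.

n₁ = 42

With allocation ratio k = n₂/n₁ = 2, Var(x̄₁−x̄₂) = σ²(1/n₁ + 1/(k·n₁)) = σ²·(k+1)/(k·n₁).
So n₁ = (1 + 1/k)·((z_{α/2} + z_β)/d)² = 1.500 × (3.523/0.67)².
n₁ = 1.500 × 27.65 = 41.5.
Round up: n₁ = 42, giving n₂ = 2 × 42 = 84.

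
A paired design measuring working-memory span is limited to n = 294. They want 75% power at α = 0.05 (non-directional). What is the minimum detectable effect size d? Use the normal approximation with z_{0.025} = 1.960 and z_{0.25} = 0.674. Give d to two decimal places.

d_min ≈ 0.15

For a single sample (or paired design) of n = 294: d_min = (z_{α/2} + z_β)/√n.
z-sum = 1.960 + 0.674 = 2.634.
d_min = 2.634 / √294 = 2.634 / 17.146 = 0.154.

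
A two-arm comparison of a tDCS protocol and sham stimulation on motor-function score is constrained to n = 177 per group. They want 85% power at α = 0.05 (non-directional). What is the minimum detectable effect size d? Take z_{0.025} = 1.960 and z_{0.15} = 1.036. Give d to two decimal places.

For two independent groups of n = 177 each: d_min = (z_{α/2} + z_β)·√(2/n).
z-sum = 1.960 + 1.036 = 2.996.
d_min = 2.996 × √(2/177) = 2.996 × 0.1063 = 0.318.

d_min ≈ 0.32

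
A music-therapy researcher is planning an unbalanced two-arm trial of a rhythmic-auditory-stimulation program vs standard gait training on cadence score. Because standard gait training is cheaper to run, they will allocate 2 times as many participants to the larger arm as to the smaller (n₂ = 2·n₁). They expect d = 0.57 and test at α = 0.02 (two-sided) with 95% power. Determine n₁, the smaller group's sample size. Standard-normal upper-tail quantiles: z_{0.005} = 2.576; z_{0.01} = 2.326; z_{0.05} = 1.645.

With allocation ratio k = n₂/n₁ = 2, Var(x̄₁−x̄₂) = σ²(1/n₁ + 1/(k·n₁)) = σ²·(k+1)/(k·n₁).
So n₁ = (1 + 1/k)·((z_{α/2} + z_β)/d)² = 1.500 × (3.971/0.57)².
n₁ = 1.500 × 48.53 = 72.8.
Round up: n₁ = 73, giving n₂ = 2 × 73 = 146.

n₁ = 73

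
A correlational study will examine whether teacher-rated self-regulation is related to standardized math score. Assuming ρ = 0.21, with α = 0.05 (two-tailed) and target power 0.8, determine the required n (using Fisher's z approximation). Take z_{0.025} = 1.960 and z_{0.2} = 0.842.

Fisher's z: C = ½·ln((1+r)/(1−r)) = ½·ln(1.5316) = 0.2132.
n = ((z_{α/2} + z_β)/C)² + 3.
(1.960 + 0.842) / 0.2132 = 2.802 / 0.2132 = 13.143.
n = 13.143² + 3 = 172.73 + 3 = 175.7.
Round up.

n = 176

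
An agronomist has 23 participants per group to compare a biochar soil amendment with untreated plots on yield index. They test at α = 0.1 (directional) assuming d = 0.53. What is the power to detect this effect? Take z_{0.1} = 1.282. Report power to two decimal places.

power ≈ 0.70

For two equal groups, power = Φ(d·√(n/2) − z_{α}).
d·√(n/2) = 0.53 × √(23/2) = 0.53 × 3.391 = 1.797.
z_β = 1.797 − 1.282 = 0.515.
Power = Φ(0.515) = 0.697.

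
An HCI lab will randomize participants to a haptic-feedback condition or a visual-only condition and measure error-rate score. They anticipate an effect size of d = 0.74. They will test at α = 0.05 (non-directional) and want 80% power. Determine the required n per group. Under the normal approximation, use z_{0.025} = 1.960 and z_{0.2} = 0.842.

n = 29 per group

For two independent groups with equal n: n = 2·((z_{α/2} + z_β) / d)².
z_{α/2} + z_β = 1.960 + 0.842 = 2.802.
n = 2 × (2.802 / 0.74)² = 2 × 3.786² = 2 × 14.34 = 28.7.
Round up to the next whole participant.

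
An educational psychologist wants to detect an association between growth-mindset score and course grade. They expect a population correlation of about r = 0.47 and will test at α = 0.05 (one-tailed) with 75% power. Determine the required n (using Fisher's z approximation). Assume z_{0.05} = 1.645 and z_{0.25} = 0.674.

n = 24

Fisher's z: C = ½·ln((1+r)/(1−r)) = ½·ln(2.7736) = 0.5101.
n = ((z_{α} + z_β)/C)² + 3.
(1.645 + 0.674) / 0.5101 = 2.319 / 0.5101 = 4.546.
n = 4.546² + 3 = 20.67 + 3 = 23.7.
Round up.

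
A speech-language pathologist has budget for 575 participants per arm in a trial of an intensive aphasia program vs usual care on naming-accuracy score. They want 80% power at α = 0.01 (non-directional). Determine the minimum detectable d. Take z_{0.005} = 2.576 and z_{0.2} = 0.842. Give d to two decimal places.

For two independent groups of n = 575 each: d_min = (z_{α/2} + z_β)·√(2/n).
z-sum = 2.576 + 0.842 = 3.418.
d_min = 3.418 × √(2/575) = 3.418 × 0.0590 = 0.202.

d_min ≈ 0.20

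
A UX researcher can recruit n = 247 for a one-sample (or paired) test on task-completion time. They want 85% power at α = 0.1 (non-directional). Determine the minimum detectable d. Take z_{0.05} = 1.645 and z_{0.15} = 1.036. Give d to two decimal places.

d_min ≈ 0.17

For a single sample (or paired design) of n = 247: d_min = (z_{α/2} + z_β)/√n.
z-sum = 1.645 + 1.036 = 2.681.
d_min = 2.681 / √247 = 2.681 / 15.716 = 0.171.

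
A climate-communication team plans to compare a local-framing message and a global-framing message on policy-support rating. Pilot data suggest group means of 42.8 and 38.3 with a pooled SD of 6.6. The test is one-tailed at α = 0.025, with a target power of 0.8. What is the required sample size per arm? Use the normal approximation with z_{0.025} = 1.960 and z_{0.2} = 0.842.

Cohen's d = |M₁ − M₂| / SD_pooled = |42.8 − 38.3| / 6.6 = 4.5 / 6.6 = 0.682.
For two independent groups with equal n: n = 2·((z_{α} + z_β) / d)².
z_{α} + z_β = 1.960 + 0.842 = 2.802.
n = 2 × (2.802 / 0.682)² = 2 × 4.109² = 2 × 16.88 = 33.8.
Round up to the next whole participant.

n = 34 per group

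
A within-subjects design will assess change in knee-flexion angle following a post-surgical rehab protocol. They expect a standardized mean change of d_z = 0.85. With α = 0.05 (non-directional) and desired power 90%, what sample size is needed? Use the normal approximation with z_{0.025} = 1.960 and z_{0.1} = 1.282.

n = 15 pairs

For a paired (one-sample on differences) test: n = ((z_{α/2} + z_β) / d)².
z_{α/2} + z_β = 1.960 + 1.282 = 3.242.
n = (3.242 / 0.85)² = 3.814² = 14.55.
Round up.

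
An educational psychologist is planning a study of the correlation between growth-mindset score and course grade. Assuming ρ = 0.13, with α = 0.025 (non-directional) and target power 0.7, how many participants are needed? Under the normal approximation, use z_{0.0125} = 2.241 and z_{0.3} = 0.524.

n = 451

Fisher's z: C = ½·ln((1+r)/(1−r)) = ½·ln(1.2989) = 0.1307.
n = ((z_{α/2} + z_β)/C)² + 3.
(2.241 + 0.524) / 0.1307 = 2.765 / 0.1307 = 21.155.
n = 21.155² + 3 = 447.55 + 3 = 450.5.
Round up.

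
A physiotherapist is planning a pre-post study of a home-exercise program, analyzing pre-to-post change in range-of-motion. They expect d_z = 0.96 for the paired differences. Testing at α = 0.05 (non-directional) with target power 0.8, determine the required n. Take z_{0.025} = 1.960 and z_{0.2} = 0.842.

n = 9 pairs

For a paired (one-sample on differences) test: n = ((z_{α/2} + z_β) / d)².
z_{α/2} + z_β = 1.960 + 0.842 = 2.802.
n = (2.802 / 0.96)² = 2.919² = 8.52.
Round up.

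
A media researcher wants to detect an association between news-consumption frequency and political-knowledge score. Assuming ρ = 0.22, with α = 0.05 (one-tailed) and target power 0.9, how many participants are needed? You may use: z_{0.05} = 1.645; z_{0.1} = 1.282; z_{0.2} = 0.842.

n = 175

Fisher's z: C = ½·ln((1+r)/(1−r)) = ½·ln(1.5641) = 0.2237.
n = ((z_{α} + z_β)/C)² + 3.
(1.645 + 1.282) / 0.2237 = 2.927 / 0.2237 = 13.084.
n = 13.084² + 3 = 171.20 + 3 = 174.2.
Round up.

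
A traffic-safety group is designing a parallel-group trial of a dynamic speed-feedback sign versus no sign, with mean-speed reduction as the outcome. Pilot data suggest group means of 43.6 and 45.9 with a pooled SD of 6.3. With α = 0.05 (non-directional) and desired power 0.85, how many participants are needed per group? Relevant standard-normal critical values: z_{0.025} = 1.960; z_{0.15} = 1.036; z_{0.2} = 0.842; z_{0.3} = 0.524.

n = 135 per group

Cohen's d = |M₁ − M₂| / SD_pooled = |43.6 − 45.9| / 6.3 = 2.3 / 6.3 = 0.365.
For two independent groups with equal n: n = 2·((z_{α/2} + z_β) / d)².
z_{α/2} + z_β = 1.960 + 1.036 = 2.996.
n = 2 × (2.996 / 0.365)² = 2 × 8.208² = 2 × 67.37 = 134.7.
Round up to the next whole participant.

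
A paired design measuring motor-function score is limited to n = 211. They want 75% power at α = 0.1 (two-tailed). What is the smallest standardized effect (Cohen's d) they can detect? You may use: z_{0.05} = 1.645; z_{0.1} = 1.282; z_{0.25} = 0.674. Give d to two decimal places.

d_min ≈ 0.16

For a single sample (or paired design) of n = 211: d_min = (z_{α/2} + z_β)/√n.
z-sum = 1.645 + 0.674 = 2.319.
d_min = 2.319 / √211 = 2.319 / 14.526 = 0.160.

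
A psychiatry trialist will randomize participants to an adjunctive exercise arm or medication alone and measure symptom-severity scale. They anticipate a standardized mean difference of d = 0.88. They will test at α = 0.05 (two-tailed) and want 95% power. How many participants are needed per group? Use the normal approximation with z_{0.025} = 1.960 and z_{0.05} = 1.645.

n = 34 per group

For two independent groups with equal n: n = 2·((z_{α/2} + z_β) / d)².
z_{α/2} + z_β = 1.960 + 1.645 = 3.605.
n = 2 × (3.605 / 0.88)² = 2 × 4.097² = 2 × 16.78 = 33.6.
Round up to the next whole participant.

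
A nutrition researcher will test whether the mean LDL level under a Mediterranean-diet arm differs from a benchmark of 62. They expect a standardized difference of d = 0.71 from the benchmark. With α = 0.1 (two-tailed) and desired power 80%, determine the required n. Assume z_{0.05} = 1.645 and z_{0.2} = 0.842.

For a one-sample test: n = ((z_{α/2} + z_β) / d)².
z_{α/2} + z_β = 1.645 + 0.842 = 2.487.
n = (2.487 / 0.71)² = 3.503² = 12.27.
Round up.

n = 13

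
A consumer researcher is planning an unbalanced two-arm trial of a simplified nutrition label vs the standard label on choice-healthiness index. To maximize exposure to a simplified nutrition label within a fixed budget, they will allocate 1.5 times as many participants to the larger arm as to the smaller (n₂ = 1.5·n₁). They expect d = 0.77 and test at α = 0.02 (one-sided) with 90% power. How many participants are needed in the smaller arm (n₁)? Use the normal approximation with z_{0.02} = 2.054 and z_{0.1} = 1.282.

With allocation ratio k = n₂/n₁ = 1.5, Var(x̄₁−x̄₂) = σ²(1/n₁ + 1/(k·n₁)) = σ²·(k+1)/(k·n₁).
So n₁ = (1 + 1/k)·((z_{α} + z_β)/d)² = 1.667 × (3.336/0.77)².
n₁ = 1.667 × 18.77 = 31.3.
Round up: n₁ = 32, giving n₂ = 1.5 × 32 = 48.

n₁ = 32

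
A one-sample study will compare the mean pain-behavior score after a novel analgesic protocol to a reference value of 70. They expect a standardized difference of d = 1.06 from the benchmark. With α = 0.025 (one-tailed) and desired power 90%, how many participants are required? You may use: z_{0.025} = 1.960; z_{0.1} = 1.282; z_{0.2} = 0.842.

n = 10

For a one-sample test: n = ((z_{α} + z_β) / d)².
z_{α} + z_β = 1.960 + 1.282 = 3.242.
n = (3.242 / 1.06)² = 3.058² = 9.35.
Round up.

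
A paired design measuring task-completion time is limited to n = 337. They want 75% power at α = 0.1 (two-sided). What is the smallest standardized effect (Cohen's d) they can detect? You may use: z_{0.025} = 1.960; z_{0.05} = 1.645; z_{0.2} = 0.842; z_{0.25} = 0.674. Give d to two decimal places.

d_min ≈ 0.13

For a single sample (or paired design) of n = 337: d_min = (z_{α/2} + z_β)/√n.
z-sum = 1.645 + 0.674 = 2.319.
d_min = 2.319 / √337 = 2.319 / 18.358 = 0.126.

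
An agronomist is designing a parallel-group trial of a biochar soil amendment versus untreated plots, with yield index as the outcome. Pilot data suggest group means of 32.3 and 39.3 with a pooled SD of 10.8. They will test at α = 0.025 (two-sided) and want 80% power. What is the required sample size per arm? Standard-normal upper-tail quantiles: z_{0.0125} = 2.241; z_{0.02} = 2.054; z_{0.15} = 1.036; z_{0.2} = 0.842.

n = 46 per group

Cohen's d = |M₁ − M₂| / SD_pooled = |32.3 − 39.3| / 10.8 = 7.0 / 10.8 = 0.648.
For two independent groups with equal n: n = 2·((z_{α/2} + z_β) / d)².
z_{α/2} + z_β = 2.241 + 0.842 = 3.083.
n = 2 × (3.083 / 0.648)² = 2 × 4.758² = 2 × 22.64 = 45.3.
Round up to the next whole participant.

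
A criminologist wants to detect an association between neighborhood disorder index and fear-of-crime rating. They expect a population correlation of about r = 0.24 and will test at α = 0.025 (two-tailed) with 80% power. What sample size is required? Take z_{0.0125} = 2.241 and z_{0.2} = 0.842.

n = 162

Fisher's z: C = ½·ln((1+r)/(1−r)) = ½·ln(1.6316) = 0.2448.
n = ((z_{α/2} + z_β)/C)² + 3.
(2.241 + 0.842) / 0.2448 = 3.083 / 0.2448 = 12.594.
n = 12.594² + 3 = 158.61 + 3 = 161.6.
Round up.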